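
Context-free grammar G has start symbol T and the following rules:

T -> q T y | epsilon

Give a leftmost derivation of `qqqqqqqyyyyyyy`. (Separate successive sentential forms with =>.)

T => qTy   [T -> q T y]
qTy => qqTyy   [T -> q T y]
qqTyy => qqqTyyy   [T -> q T y]
qqqTyyy => qqqqTyyyy   [T -> q T y]
qqqqTyyyy => qqqqqTyyyyy   [T -> q T y]
qqqqqTyyyyy => qqqqqqTyyyyyy   [T -> q T y]
qqqqqqTyyyyyy => qqqqqqqTyyyyyyy   [T -> q T y]
qqqqqqqTyyyyyyy => qqqqqqqyyyyyyy   [T -> epsilon]

T => qTy => qqTyy => qqqTyyy => qqqqTyyyy => qqqqqTyyyyy => qqqqqqTyyyyyy => qqqqqqqTyyyyyyy => qqqqqqqyyyyyyy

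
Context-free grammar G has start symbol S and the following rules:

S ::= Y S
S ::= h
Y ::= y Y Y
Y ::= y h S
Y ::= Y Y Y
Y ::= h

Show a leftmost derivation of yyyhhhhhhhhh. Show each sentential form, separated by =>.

S => YS => yYYS => yYYYYS => yyYYYYYS => yyYYYYYYYS => yyyhSYYYYYYS => yyyhhYYYYYYS => yyyhhhYYYYYS => yyyhhhhYYYYS => yyyhhhhhYYYS => yyyhhhhhhYYS => yyyhhhhhhhYS => yyyhhhhhhhhS => yyyhhhhhhhhh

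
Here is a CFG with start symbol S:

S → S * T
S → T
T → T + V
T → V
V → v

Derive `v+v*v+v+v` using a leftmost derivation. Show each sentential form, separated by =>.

S => S*T => T*T => T+V*T => V+V*T => v+V*T => v+v*T => v+v*T+V => v+v*T+V+V => v+v*V+V+V => v+v*v+V+V => v+v*v+v+V => v+v*v+v+v

S => S*T   [S → S * T]
S*T => T*T   [S → T]
T*T => T+V*T   [T → T + V]
T+V*T => V+V*T   [T → V]
V+V*T => v+V*T   [V → v]
v+V*T => v+v*T   [V → v]
v+v*T => v+v*T+V   [T → T + V]
v+v*T+V => v+v*T+V+V   [T → T + V]
v+v*T+V+V => v+v*V+V+V   [T → V]
v+v*V+V+V => v+v*v+V+V   [V → v]
v+v*v+V+V => v+v*v+v+V   [V → v]
v+v*v+v+V => v+v*v+v+v   [V → v]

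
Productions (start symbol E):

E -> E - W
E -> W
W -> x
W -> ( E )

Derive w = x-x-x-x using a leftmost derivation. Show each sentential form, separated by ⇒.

E ⇒ E-W ⇒ E-W-W ⇒ E-W-W-W ⇒ W-W-W-W ⇒ x-W-W-W ⇒ x-x-W-W ⇒ x-x-x-W ⇒ x-x-x-x

E ⇒ E-W   [E -> E - W]
E-W ⇒ E-W-W   [E -> E - W]
E-W-W ⇒ E-W-W-W   [E -> E - W]
E-W-W-W ⇒ W-W-W-W   [E -> W]
W-W-W-W ⇒ x-W-W-W   [W -> x]
x-W-W-W ⇒ x-x-W-W   [W -> x]
x-x-W-W ⇒ x-x-x-W   [W -> x]
x-x-x-W ⇒ x-x-x-x   [W -> x]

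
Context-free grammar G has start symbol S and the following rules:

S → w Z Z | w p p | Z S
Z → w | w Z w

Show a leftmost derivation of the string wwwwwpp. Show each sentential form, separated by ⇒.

S ⇒ ZS ⇒ wZwS ⇒ wwwS ⇒ wwwZS ⇒ wwwwS ⇒ wwwwwpp

S ⇒ ZS   [S → Z S]
ZS ⇒ wZwS   [Z → w Z w]
wZwS ⇒ wwwS   [Z → w]
wwwS ⇒ wwwZS   [S → Z S]
wwwZS ⇒ wwwwS   [Z → w]
wwwwS ⇒ wwwwwpp   [S → w p p]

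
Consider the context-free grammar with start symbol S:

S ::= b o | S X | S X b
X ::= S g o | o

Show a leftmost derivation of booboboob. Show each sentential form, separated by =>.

S => SXb   [S ::= S X b]
SXb => SXXb   [S ::= S X]
SXXb => SXbXXb   [S ::= S X b]
SXbXXb => SXbXbXXb   [S ::= S X b]
SXbXbXXb => boXbXbXXb   [S ::= b o]
boXbXbXXb => boobXbXXb   [X ::= o]
boobXbXXb => boobobXXb   [X ::= o]
boobobXXb => booboboXb   [X ::= o]
booboboXb => booboboob   [X ::= o]

S => SXb => SXXb => SXbXXb => SXbXbXXb => boXbXbXXb => boobXbXXb => boobobXXb => booboboXb => booboboob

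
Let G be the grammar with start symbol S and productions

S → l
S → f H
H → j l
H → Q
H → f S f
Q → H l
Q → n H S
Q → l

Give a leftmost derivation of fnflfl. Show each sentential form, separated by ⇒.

S ⇒ fH ⇒ fQ ⇒ fnHS ⇒ fnfSfS ⇒ fnflfS ⇒ fnflfl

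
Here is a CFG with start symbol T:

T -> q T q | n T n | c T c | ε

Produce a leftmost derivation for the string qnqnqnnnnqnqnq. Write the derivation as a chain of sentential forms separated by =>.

T=>qTq=>qnTnq=>qnqTqnq=>qnqnTnqnq=>qnqnqTqnqnq=>qnqnqnTnqnqnq=>qnqnqnnTnnqnqnq=>qnqnqnnnnqnqnq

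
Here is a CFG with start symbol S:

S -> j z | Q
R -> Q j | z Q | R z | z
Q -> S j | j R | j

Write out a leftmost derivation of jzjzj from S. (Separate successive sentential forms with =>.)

S => Q   [S -> Q]
Q => Sj   [Q -> S j]
Sj => Qj   [S -> Q]
Qj => jRj   [Q -> j R]
jRj => jzQj   [R -> z Q]
jzQj => jzjRj   [Q -> j R]
jzjRj => jzjzj   [R -> z]

S => Q => Sj => Qj => jRj => jzQj => jzjRj => jzjzj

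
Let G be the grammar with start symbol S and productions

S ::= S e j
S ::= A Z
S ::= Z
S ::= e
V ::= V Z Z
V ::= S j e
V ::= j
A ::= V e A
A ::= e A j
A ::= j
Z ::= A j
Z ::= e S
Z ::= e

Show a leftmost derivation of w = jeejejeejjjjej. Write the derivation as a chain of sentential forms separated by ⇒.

S ⇒ Sej ⇒ AZej ⇒ jZej ⇒ jeSej ⇒ jeZej ⇒ jeeSej ⇒ jeeAZej ⇒ jeeVeAZej ⇒ jeejeAZej ⇒ jeejejZej ⇒ jeejejAjej ⇒ jeejejeAjjej ⇒ jeejejeeAjjjej ⇒ jeejejeejjjjej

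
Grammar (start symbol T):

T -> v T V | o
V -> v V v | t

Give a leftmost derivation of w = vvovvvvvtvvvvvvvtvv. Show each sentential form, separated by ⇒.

T ⇒ vTV ⇒ vvTVV ⇒ vvoVV ⇒ vvovVvV ⇒ vvovvVvvV ⇒ vvovvvVvvvV ⇒ vvovvvvVvvvvV ⇒ vvovvvvvVvvvvvV ⇒ vvovvvvvtvvvvvV ⇒ vvovvvvvtvvvvvvVv ⇒ vvovvvvvtvvvvvvvVvv ⇒ vvovvvvvtvvvvvvvtvv

T ⇒ vTV   [T -> v T V]
vTV ⇒ vvTVV   [T -> v T V]
vvTVV ⇒ vvoVV   [T -> o]
vvoVV ⇒ vvovVvV   [V -> v V v]
vvovVvV ⇒ vvovvVvvV   [V -> v V v]
vvovvVvvV ⇒ vvovvvVvvvV   [V -> v V v]
vvovvvVvvvV ⇒ vvovvvvVvvvvV   [V -> v V v]
vvovvvvVvvvvV ⇒ vvovvvvvVvvvvvV   [V -> v V v]
vvovvvvvVvvvvvV ⇒ vvovvvvvtvvvvvV   [V -> t]
vvovvvvvtvvvvvV ⇒ vvovvvvvtvvvvvvVv   [V -> v V v]
vvovvvvvtvvvvvvVv ⇒ vvovvvvvtvvvvvvvVvv   [V -> v V v]
vvovvvvvtvvvvvvvVvv ⇒ vvovvvvvtvvvvvvvtvv   [V -> t]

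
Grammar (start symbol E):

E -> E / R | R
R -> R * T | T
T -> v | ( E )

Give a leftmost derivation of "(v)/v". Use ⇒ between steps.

E ⇒ E/R   [E -> E / R]
E/R ⇒ R/R   [E -> R]
R/R ⇒ T/R   [R -> T]
T/R ⇒ (E)/R   [T -> ( E )]
(E)/R ⇒ (R)/R   [E -> R]
(R)/R ⇒ (T)/R   [R -> T]
(T)/R ⇒ (v)/R   [T -> v]
(v)/R ⇒ (v)/T   [R -> T]
(v)/T ⇒ (v)/v   [T -> v]

E ⇒ E/R ⇒ R/R ⇒ T/R ⇒ (E)/R ⇒ (R)/R ⇒ (T)/R ⇒ (v)/R ⇒ (v)/T ⇒ (v)/v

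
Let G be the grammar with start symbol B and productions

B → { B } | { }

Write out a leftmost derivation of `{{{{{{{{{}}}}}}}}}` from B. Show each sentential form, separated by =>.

B => {B} => {{B}} => {{{B}}} => {{{{B}}}} => {{{{{B}}}}} => {{{{{{B}}}}}} => {{{{{{{B}}}}}}} => {{{{{{{{B}}}}}}}} => {{{{{{{{{}}}}}}}}}

B => {B}   [B → { B }]
{B} => {{B}}   [B → { B }]
{{B}} => {{{B}}}   [B → { B }]
{{{B}}} => {{{{B}}}}   [B → { B }]
{{{{B}}}} => {{{{{B}}}}}   [B → { B }]
{{{{{B}}}}} => {{{{{{B}}}}}}   [B → { B }]
{{{{{{B}}}}}} => {{{{{{{B}}}}}}}   [B → { B }]
{{{{{{{B}}}}}}} => {{{{{{{{B}}}}}}}}   [B → { B }]
{{{{{{{{B}}}}}}}} => {{{{{{{{{}}}}}}}}}   [B → { }]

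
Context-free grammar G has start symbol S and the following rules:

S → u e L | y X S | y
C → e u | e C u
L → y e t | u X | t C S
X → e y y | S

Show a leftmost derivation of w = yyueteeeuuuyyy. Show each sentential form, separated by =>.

S => yXS => ySS => yyXSS => yySSS => yyueLSS => yyuetCSSS => yyueteCuSSS => yyueteeCuuSSS => yyueteeeuuuSSS => yyueteeeuuuySS => yyueteeeuuuyyS => yyueteeeuuuyyy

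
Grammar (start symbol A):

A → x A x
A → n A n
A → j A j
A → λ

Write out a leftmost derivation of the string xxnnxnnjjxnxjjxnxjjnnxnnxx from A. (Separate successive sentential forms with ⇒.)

A ⇒ xAx   [A → x A x]
xAx ⇒ xxAxx   [A → x A x]
xxAxx ⇒ xxnAnxx   [A → n A n]
xxnAnxx ⇒ xxnnAnnxx   [A → n A n]
xxnnAnnxx ⇒ xxnnxAxnnxx   [A → x A x]
xxnnxAxnnxx ⇒ xxnnxnAnxnnxx   [A → n A n]
xxnnxnAnxnnxx ⇒ xxnnxnnAnnxnnxx   [A → n A n]
xxnnxnnAnnxnnxx ⇒ xxnnxnnjAjnnxnnxx   [A → j A j]
xxnnxnnjAjnnxnnxx ⇒ xxnnxnnjjAjjnnxnnxx   [A → j A j]
xxnnxnnjjAjjnnxnnxx ⇒ xxnnxnnjjxAxjjnnxnnxx   [A → x A x]
xxnnxnnjjxAxjjnnxnnxx ⇒ xxnnxnnjjxnAnxjjnnxnnxx   [A → n A n]
xxnnxnnjjxnAnxjjnnxnnxx ⇒ xxnnxnnjjxnxAxnxjjnnxnnxx   [A → x A x]
xxnnxnnjjxnxAxnxjjnnxnnxx ⇒ xxnnxnnjjxnxjAjxnxjjnnxnnxx   [A → j A j]
xxnnxnnjjxnxjAjxnxjjnnxnnxx ⇒ xxnnxnnjjxnxjjxnxjjnnxnnxx   [A → λ]

A ⇒ xAx ⇒ xxAxx ⇒ xxnAnxx ⇒ xxnnAnnxx ⇒ xxnnxAxnnxx ⇒ xxnnxnAnxnnxx ⇒ xxnnxnnAnnxnnxx ⇒ xxnnxnnjAjnnxnnxx ⇒ xxnnxnnjjAjjnnxnnxx ⇒ xxnnxnnjjxAxjjnnxnnxx ⇒ xxnnxnnjjxnAnxjjnnxnnxx ⇒ xxnnxnnjjxnxAxnxjjnnxnnxx ⇒ xxnnxnnjjxnxjAjxnxjjnnxnnxx ⇒ xxnnxnnjjxnxjjxnxjjnnxnnxx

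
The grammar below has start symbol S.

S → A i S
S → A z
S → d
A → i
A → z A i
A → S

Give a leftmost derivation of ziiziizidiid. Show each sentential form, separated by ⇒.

S ⇒ AiS   [S → A i S]
AiS ⇒ zAiiS   [A → z A i]
zAiiS ⇒ zSiiS   [A → S]
zSiiS ⇒ zAiSiiS   [S → A i S]
zAiSiiS ⇒ ziiSiiS   [A → i]
ziiSiiS ⇒ ziiAiSiiS   [S → A i S]
ziiAiSiiS ⇒ ziiSiSiiS   [A → S]
ziiSiSiiS ⇒ ziiAziSiiS   [S → A z]
ziiAziSiiS ⇒ ziizAiziSiiS   [A → z A i]
ziizAiziSiiS ⇒ ziiziiziSiiS   [A → i]
ziiziiziSiiS ⇒ ziiziizidiiS   [S → d]
ziiziizidiiS ⇒ ziiziizidiid   [S → d]

S ⇒ AiS ⇒ zAiiS ⇒ zSiiS ⇒ zAiSiiS ⇒ ziiSiiS ⇒ ziiAiSiiS ⇒ ziiSiSiiS ⇒ ziiAziSiiS ⇒ ziizAiziSiiS ⇒ ziiziiziSiiS ⇒ ziiziizidiiS ⇒ ziiziizidiid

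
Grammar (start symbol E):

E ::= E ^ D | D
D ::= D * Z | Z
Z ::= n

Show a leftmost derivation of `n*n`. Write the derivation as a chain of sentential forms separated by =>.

E => D => D*Z => Z*Z => n*Z => n*n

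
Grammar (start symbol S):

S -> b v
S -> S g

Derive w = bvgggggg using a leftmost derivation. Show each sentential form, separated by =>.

S => Sg => Sgg => Sggg => Sgggg => Sggggg => Sgggggg => bvgggggg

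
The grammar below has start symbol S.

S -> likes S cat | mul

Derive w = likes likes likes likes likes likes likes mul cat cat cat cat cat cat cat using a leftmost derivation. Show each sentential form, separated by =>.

S => likes S cat => likes likes S cat cat => likes likes likes S cat cat cat => likes likes likes likes S cat cat cat cat => likes likes likes likes likes S cat cat cat cat cat => likes likes likes likes likes likes S cat cat cat cat cat cat => likes likes likes likes likes likes likes S cat cat cat cat cat cat cat => likes likes likes likes likes likes likes mul cat cat cat cat cat cat cat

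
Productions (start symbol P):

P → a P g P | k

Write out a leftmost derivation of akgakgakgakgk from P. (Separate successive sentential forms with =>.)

P => aPgP => akgP => akgaPgP => akgakgP => akgakgaPgP => akgakgakgP => akgakgakgaPgP => akgakgakgakgP => akgakgakgakgk

P => aPgP   [P → a P g P]
aPgP => akgP   [P → k]
akgP => akgaPgP   [P → a P g P]
akgaPgP => akgakgP   [P → k]
akgakgP => akgakgaPgP   [P → a P g P]
akgakgaPgP => akgakgakgP   [P → k]
akgakgakgP => akgakgakgaPgP   [P → a P g P]
akgakgakgaPgP => akgakgakgakgP   [P → k]
akgakgakgakgP => akgakgakgakgk   [P → k]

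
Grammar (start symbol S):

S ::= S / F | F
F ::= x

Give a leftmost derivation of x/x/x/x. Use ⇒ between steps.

S ⇒ S/F   [S ::= S / F]
S/F ⇒ S/F/F   [S ::= S / F]
S/F/F ⇒ S/F/F/F   [S ::= S / F]
S/F/F/F ⇒ F/F/F/F   [S ::= F]
F/F/F/F ⇒ x/F/F/F   [F ::= x]
x/F/F/F ⇒ x/x/F/F   [F ::= x]
x/x/F/F ⇒ x/x/x/F   [F ::= x]
x/x/x/F ⇒ x/x/x/x   [F ::= x]

S⇒S/F⇒S/F/F⇒S/F/F/F⇒F/F/F/F⇒x/F/F/F⇒x/x/F/F⇒x/x/x/F⇒x/x/x/x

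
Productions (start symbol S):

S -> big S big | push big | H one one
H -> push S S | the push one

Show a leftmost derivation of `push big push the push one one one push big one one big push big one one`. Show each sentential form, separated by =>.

S => H one one   [S -> H one one]
H one one => push S S one one   [H -> push S S]
push S S one one => push big S big S one one   [S -> big S big]
push big S big S one one => push big H one one big S one one   [S -> H one one]
push big H one one big S one one => push big push S S one one big S one one   [H -> push S S]
push big push S S one one big S one one => push big push H one one S one one big S one one   [S -> H one one]
push big push H one one S one one big S one one => push big push the push one one one S one one big S one one   [H -> the push one]
push big push the push one one one S one one big S one one => push big push the push one one one push big one one big S one one   [S -> push big]
push big push the push one one one push big one one big S one one => push big push the push one one one push big one one big push big one one   [S -> push big]

S => H one one => push S S one one => push big S big S one one => push big H one one big S one one => push big push S S one one big S one one => push big push H one one S one one big S one one => push big push the push one one one S one one big S one one => push big push the push one one one push big one one big S one one => push big push the push one one one push big one one big push big one one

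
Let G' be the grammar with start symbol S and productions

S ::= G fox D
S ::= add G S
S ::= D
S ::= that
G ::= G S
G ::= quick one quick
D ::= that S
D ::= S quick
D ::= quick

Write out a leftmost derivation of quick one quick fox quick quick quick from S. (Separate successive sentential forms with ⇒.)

S ⇒ G fox D   [S ::= G fox D]
G fox D ⇒ quick one quick fox D   [G ::= quick one quick]
quick one quick fox D ⇒ quick one quick fox S quick   [D ::= S quick]
quick one quick fox S quick ⇒ quick one quick fox D quick   [S ::= D]
quick one quick fox D quick ⇒ quick one quick fox S quick quick   [D ::= S quick]
quick one quick fox S quick quick ⇒ quick one quick fox D quick quick   [S ::= D]
quick one quick fox D quick quick ⇒ quick one quick fox quick quick quick   [D ::= quick]

S ⇒ G fox D ⇒ quick one quick fox D ⇒ quick one quick fox S quick ⇒ quick one quick fox D quick ⇒ quick one quick fox S quick quick ⇒ quick one quick fox D quick quick ⇒ quick one quick fox quick quick quick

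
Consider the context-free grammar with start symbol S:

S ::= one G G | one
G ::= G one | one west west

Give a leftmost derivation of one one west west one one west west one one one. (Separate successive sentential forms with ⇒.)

S ⇒ one G G ⇒ one G one G ⇒ one one west west one G ⇒ one one west west one G one ⇒ one one west west one G one one ⇒ one one west west one G one one one ⇒ one one west west one one west west one one one

S ⇒ one G G   [S ::= one G G]
one G G ⇒ one G one G   [G ::= G one]
one G one G ⇒ one one west west one G   [G ::= one west west]
one one west west one G ⇒ one one west west one G one   [G ::= G one]
one one west west one G one ⇒ one one west west one G one one   [G ::= G one]
one one west west one G one one ⇒ one one west west one G one one one   [G ::= G one]
one one west west one G one one one ⇒ one one west west one one west west one one one   [G ::= one west west]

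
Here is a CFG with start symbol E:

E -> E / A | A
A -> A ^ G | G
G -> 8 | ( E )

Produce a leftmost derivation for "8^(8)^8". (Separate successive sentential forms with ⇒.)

E⇒A⇒A^G⇒A^G^G⇒G^G^G⇒8^G^G⇒8^(E)^G⇒8^(A)^G⇒8^(G)^G⇒8^(8)^G⇒8^(8)^8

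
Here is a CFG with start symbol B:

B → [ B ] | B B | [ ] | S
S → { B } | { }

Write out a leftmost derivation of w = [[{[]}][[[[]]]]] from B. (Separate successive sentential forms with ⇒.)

B ⇒ [B]   [B → [ B ]]
[B] ⇒ [BB]   [B → B B]
[BB] ⇒ [[B]B]   [B → [ B ]]
[[B]B] ⇒ [[S]B]   [B → S]
[[S]B] ⇒ [[{B}]B]   [S → { B }]
[[{B}]B] ⇒ [[{[]}]B]   [B → [ ]]
[[{[]}]B] ⇒ [[{[]}][B]]   [B → [ B ]]
[[{[]}][B]] ⇒ [[{[]}][[B]]]   [B → [ B ]]
[[{[]}][[B]]] ⇒ [[{[]}][[[B]]]]   [B → [ B ]]
[[{[]}][[[B]]]] ⇒ [[{[]}][[[[]]]]]   [B → [ ]]

B ⇒ [B] ⇒ [BB] ⇒ [[B]B] ⇒ [[S]B] ⇒ [[{B}]B] ⇒ [[{[]}]B] ⇒ [[{[]}][B]] ⇒ [[{[]}][[B]]] ⇒ [[{[]}][[[B]]]] ⇒ [[{[]}][[[[]]]]]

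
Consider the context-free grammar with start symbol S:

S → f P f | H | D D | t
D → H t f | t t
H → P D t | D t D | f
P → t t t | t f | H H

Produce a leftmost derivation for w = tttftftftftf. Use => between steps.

S => H => DtD => tttD => tttHtf => tttDtDtf => tttHtftDtf => tttftftDtf => tttftftHtftf => tttftftftftf

S => H   [S → H]
H => DtD   [H → D t D]
DtD => tttD   [D → t t]
tttD => tttHtf   [D → H t f]
tttHtf => tttDtDtf   [H → D t D]
tttDtDtf => tttHtftDtf   [D → H t f]
tttHtftDtf => tttftftDtf   [H → f]
tttftftDtf => tttftftHtftf   [D → H t f]
tttftftHtftf => tttftftftftf   [H → f]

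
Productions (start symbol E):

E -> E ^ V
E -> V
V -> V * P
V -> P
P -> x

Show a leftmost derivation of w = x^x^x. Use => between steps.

E=>E^V=>E^V^V=>V^V^V=>P^V^V=>x^V^V=>x^P^V=>x^x^V=>x^x^P=>x^x^x

E => E^V   [E -> E ^ V]
E^V => E^V^V   [E -> E ^ V]
E^V^V => V^V^V   [E -> V]
V^V^V => P^V^V   [V -> P]
P^V^V => x^V^V   [P -> x]
x^V^V => x^P^V   [V -> P]
x^P^V => x^x^V   [P -> x]
x^x^V => x^x^P   [V -> P]
x^x^P => x^x^x   [P -> x]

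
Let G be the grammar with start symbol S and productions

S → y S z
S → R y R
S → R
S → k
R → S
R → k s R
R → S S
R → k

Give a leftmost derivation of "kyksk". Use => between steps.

S=>RyR=>kyR=>kyksR=>kyksS=>kyksk

S => RyR   [S → R y R]
RyR => kyR   [R → k]
kyR => kyksR   [R → k s R]
kyksR => kyksS   [R → S]
kyksS => kyksk   [S → k]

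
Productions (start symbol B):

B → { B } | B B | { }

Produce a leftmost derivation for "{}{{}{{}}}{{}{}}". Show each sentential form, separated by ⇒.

B ⇒ BB   [B → B B]
BB ⇒ {}B   [B → { }]
{}B ⇒ {}BB   [B → B B]
{}BB ⇒ {}{B}B   [B → { B }]
{}{B}B ⇒ {}{BB}B   [B → B B]
{}{BB}B ⇒ {}{{}B}B   [B → { }]
{}{{}B}B ⇒ {}{{}{B}}B   [B → { B }]
{}{{}{B}}B ⇒ {}{{}{{}}}B   [B → { }]
{}{{}{{}}}B ⇒ {}{{}{{}}}{B}   [B → { B }]
{}{{}{{}}}{B} ⇒ {}{{}{{}}}{BB}   [B → B B]
{}{{}{{}}}{BB} ⇒ {}{{}{{}}}{{}B}   [B → { }]
{}{{}{{}}}{{}B} ⇒ {}{{}{{}}}{{}{}}   [B → { }]

B⇒BB⇒{}B⇒{}BB⇒{}{B}B⇒{}{BB}B⇒{}{{}B}B⇒{}{{}{B}}B⇒{}{{}{{}}}B⇒{}{{}{{}}}{B}⇒{}{{}{{}}}{BB}⇒{}{{}{{}}}{{}B}⇒{}{{}{{}}}{{}{}}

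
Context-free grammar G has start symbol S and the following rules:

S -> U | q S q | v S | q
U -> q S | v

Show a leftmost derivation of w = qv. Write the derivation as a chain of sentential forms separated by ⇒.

S ⇒ U   [S -> U]
U ⇒ qS   [U -> q S]
qS ⇒ qU   [S -> U]
qU ⇒ qv   [U -> v]

S ⇒ U ⇒ qS ⇒ qU ⇒ qv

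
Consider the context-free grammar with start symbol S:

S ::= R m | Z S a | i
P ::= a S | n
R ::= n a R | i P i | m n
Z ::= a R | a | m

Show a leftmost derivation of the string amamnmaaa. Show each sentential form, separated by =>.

S => ZSa   [S ::= Z S a]
ZSa => aSa   [Z ::= a]
aSa => aZSaa   [S ::= Z S a]
aZSaa => amSaa   [Z ::= m]
amSaa => amZSaaa   [S ::= Z S a]
amZSaaa => amaSaaa   [Z ::= a]
amaSaaa => amaRmaaa   [S ::= R m]
amaRmaaa => amamnmaaa   [R ::= m n]

S=>ZSa=>aSa=>aZSaa=>amSaa=>amZSaaa=>amaSaaa=>amaRmaaa=>amamnmaaa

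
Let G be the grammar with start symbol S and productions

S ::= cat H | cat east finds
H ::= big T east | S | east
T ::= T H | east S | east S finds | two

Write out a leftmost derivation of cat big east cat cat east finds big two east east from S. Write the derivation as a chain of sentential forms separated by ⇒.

S ⇒ cat H ⇒ cat big T east ⇒ cat big T H east ⇒ cat big east S H east ⇒ cat big east cat H H east ⇒ cat big east cat S H east ⇒ cat big east cat cat east finds H east ⇒ cat big east cat cat east finds big T east east ⇒ cat big east cat cat east finds big two east east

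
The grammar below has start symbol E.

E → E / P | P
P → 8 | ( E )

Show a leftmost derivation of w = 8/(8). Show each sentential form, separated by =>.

E=>E/P=>P/P=>8/P=>8/(E)=>8/(P)=>8/(8)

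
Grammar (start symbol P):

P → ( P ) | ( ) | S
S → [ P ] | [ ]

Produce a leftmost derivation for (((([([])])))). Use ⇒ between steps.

P ⇒ (P) ⇒ ((P)) ⇒ (((P))) ⇒ ((((P)))) ⇒ ((((S)))) ⇒ (((([P])))) ⇒ (((([(P)])))) ⇒ (((([(S)])))) ⇒ (((([([])]))))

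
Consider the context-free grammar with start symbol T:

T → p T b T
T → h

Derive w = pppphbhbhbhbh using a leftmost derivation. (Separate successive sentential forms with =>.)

T => pTbT => ppTbTbT => pppTbTbTbT => ppppTbTbTbTbT => pppphbTbTbTbT => pppphbhbTbTbT => pppphbhbhbTbT => pppphbhbhbhbT => pppphbhbhbhbh

T => pTbT   [T → p T b T]
pTbT => ppTbTbT   [T → p T b T]
ppTbTbT => pppTbTbTbT   [T → p T b T]
pppTbTbTbT => ppppTbTbTbTbT   [T → p T b T]
ppppTbTbTbTbT => pppphbTbTbTbT   [T → h]
pppphbTbTbTbT => pppphbhbTbTbT   [T → h]
pppphbhbTbTbT => pppphbhbhbTbT   [T → h]
pppphbhbhbTbT => pppphbhbhbhbT   [T → h]
pppphbhbhbhbT => pppphbhbhbhbh   [T → h]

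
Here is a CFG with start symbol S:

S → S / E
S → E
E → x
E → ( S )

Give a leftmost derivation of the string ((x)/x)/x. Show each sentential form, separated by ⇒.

S ⇒ S/E ⇒ E/E ⇒ (S)/E ⇒ (S/E)/E ⇒ (E/E)/E ⇒ ((S)/E)/E ⇒ ((E)/E)/E ⇒ ((x)/E)/E ⇒ ((x)/x)/E ⇒ ((x)/x)/x

S ⇒ S/E   [S → S / E]
S/E ⇒ E/E   [S → E]
E/E ⇒ (S)/E   [E → ( S )]
(S)/E ⇒ (S/E)/E   [S → S / E]
(S/E)/E ⇒ (E/E)/E   [S → E]
(E/E)/E ⇒ ((S)/E)/E   [E → ( S )]
((S)/E)/E ⇒ ((E)/E)/E   [S → E]
((E)/E)/E ⇒ ((x)/E)/E   [E → x]
((x)/E)/E ⇒ ((x)/x)/E   [E → x]
((x)/x)/E ⇒ ((x)/x)/x   [E → x]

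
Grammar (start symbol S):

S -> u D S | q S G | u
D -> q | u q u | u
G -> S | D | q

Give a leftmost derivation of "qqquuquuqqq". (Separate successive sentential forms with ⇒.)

S ⇒ qSG   [S -> q S G]
qSG ⇒ qqSGG   [S -> q S G]
qqSGG ⇒ qqqSGGG   [S -> q S G]
qqqSGGG ⇒ qqquDSGGG   [S -> u D S]
qqquDSGGG ⇒ qqquuquSGGG   [D -> u q u]
qqquuquSGGG ⇒ qqquuquuGGG   [S -> u]
qqquuquuGGG ⇒ qqquuquuqGG   [G -> q]
qqquuquuqGG ⇒ qqquuquuqqG   [G -> q]
qqquuquuqqG ⇒ qqquuquuqqq   [G -> q]

S ⇒ qSG ⇒ qqSGG ⇒ qqqSGGG ⇒ qqquDSGGG ⇒ qqquuquSGGG ⇒ qqquuquuGGG ⇒ qqquuquuqGG ⇒ qqquuquuqqG ⇒ qqquuquuqqq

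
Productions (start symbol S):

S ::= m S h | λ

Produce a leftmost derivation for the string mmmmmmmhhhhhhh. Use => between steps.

S => mSh => mmShh => mmmShhh => mmmmShhhh => mmmmmShhhhh => mmmmmmShhhhhh => mmmmmmmShhhhhhh => mmmmmmmhhhhhhh

S => mSh   [S ::= m S h]
mSh => mmShh   [S ::= m S h]
mmShh => mmmShhh   [S ::= m S h]
mmmShhh => mmmmShhhh   [S ::= m S h]
mmmmShhhh => mmmmmShhhhh   [S ::= m S h]
mmmmmShhhhh => mmmmmmShhhhhh   [S ::= m S h]
mmmmmmShhhhhh => mmmmmmmShhhhhhh   [S ::= m S h]
mmmmmmmShhhhhhh => mmmmmmmhhhhhhh   [S ::= λ]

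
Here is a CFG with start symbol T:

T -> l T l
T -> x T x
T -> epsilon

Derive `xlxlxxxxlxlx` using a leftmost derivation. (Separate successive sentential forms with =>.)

T => xTx   [T -> x T x]
xTx => xlTlx   [T -> l T l]
xlTlx => xlxTxlx   [T -> x T x]
xlxTxlx => xlxlTlxlx   [T -> l T l]
xlxlTlxlx => xlxlxTxlxlx   [T -> x T x]
xlxlxTxlxlx => xlxlxxTxxlxlx   [T -> x T x]
xlxlxxTxxlxlx => xlxlxxxxlxlx   [T -> epsilon]

T => xTx => xlTlx => xlxTxlx => xlxlTlxlx => xlxlxTxlxlx => xlxlxxTxxlxlx => xlxlxxxxlxlx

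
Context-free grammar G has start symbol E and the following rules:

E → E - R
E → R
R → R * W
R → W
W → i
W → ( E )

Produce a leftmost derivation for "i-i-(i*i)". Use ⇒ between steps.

E ⇒ E-R ⇒ E-R-R ⇒ R-R-R ⇒ W-R-R ⇒ i-R-R ⇒ i-W-R ⇒ i-i-R ⇒ i-i-W ⇒ i-i-(E) ⇒ i-i-(R) ⇒ i-i-(R*W) ⇒ i-i-(W*W) ⇒ i-i-(i*W) ⇒ i-i-(i*i)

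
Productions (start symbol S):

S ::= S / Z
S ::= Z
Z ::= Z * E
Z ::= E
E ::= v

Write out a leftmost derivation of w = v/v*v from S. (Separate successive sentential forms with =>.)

S => S/Z => Z/Z => E/Z => v/Z => v/Z*E => v/E*E => v/v*E => v/v*v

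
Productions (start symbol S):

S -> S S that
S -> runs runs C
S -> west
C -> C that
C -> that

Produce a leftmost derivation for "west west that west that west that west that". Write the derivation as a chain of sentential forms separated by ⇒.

S ⇒ S S that   [S -> S S that]
S S that ⇒ S S that S that   [S -> S S that]
S S that S that ⇒ S S that S that S that   [S -> S S that]
S S that S that S that ⇒ S S that S that S that S that   [S -> S S that]
S S that S that S that S that ⇒ west S that S that S that S that   [S -> west]
west S that S that S that S that ⇒ west west that S that S that S that   [S -> west]
west west that S that S that S that ⇒ west west that west that S that S that   [S -> west]
west west that west that S that S that ⇒ west west that west that west that S that   [S -> west]
west west that west that west that S that ⇒ west west that west that west that west that   [S -> west]

S ⇒ S S that ⇒ S S that S that ⇒ S S that S that S that ⇒ S S that S that S that S that ⇒ west S that S that S that S that ⇒ west west that S that S that S that ⇒ west west that west that S that S that ⇒ west west that west that west that S that ⇒ west west that west that west that west that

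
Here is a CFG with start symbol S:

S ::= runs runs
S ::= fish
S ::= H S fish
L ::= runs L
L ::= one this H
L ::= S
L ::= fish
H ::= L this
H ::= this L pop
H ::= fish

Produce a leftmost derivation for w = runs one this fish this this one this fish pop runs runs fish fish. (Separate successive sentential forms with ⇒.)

S ⇒ H S fish ⇒ L this S fish ⇒ runs L this S fish ⇒ runs one this H this S fish ⇒ runs one this fish this S fish ⇒ runs one this fish this H S fish fish ⇒ runs one this fish this this L pop S fish fish ⇒ runs one this fish this this one this H pop S fish fish ⇒ runs one this fish this this one this fish pop S fish fish ⇒ runs one this fish this this one this fish pop runs runs fish fish

S ⇒ H S fish   [S ::= H S fish]
H S fish ⇒ L this S fish   [H ::= L this]
L this S fish ⇒ runs L this S fish   [L ::= runs L]
runs L this S fish ⇒ runs one this H this S fish   [L ::= one this H]
runs one this H this S fish ⇒ runs one this fish this S fish   [H ::= fish]
runs one this fish this S fish ⇒ runs one this fish this H S fish fish   [S ::= H S fish]
runs one this fish this H S fish fish ⇒ runs one this fish this this L pop S fish fish   [H ::= this L pop]
runs one this fish this this L pop S fish fish ⇒ runs one this fish this this one this H pop S fish fish   [L ::= one this H]
runs one this fish this this one this H pop S fish fish ⇒ runs one this fish this this one this fish pop S fish fish   [H ::= fish]
runs one this fish this this one this fish pop S fish fish ⇒ runs one this fish this this one this fish pop runs runs fish fish   [S ::= runs runs]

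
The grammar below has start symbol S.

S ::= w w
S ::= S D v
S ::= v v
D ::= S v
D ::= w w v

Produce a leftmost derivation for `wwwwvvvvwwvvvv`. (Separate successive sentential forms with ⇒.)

S ⇒ SDv   [S ::= S D v]
SDv ⇒ SDvDv   [S ::= S D v]
SDvDv ⇒ wwDvDv   [S ::= w w]
wwDvDv ⇒ wwwwvvDv   [D ::= w w v]
wwwwvvDv ⇒ wwwwvvSvv   [D ::= S v]
wwwwvvSvv ⇒ wwwwvvSDvvv   [S ::= S D v]
wwwwvvSDvvv ⇒ wwwwvvvvDvvv   [S ::= v v]
wwwwvvvvDvvv ⇒ wwwwvvvvwwvvvv   [D ::= w w v]

S ⇒ SDv ⇒ SDvDv ⇒ wwDvDv ⇒ wwwwvvDv ⇒ wwwwvvSvv ⇒ wwwwvvSDvvv ⇒ wwwwvvvvDvvv ⇒ wwwwvvvvwwvvvv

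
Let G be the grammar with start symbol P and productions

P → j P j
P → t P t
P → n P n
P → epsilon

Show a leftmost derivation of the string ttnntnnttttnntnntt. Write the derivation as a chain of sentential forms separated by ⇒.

P⇒tPt⇒ttPtt⇒ttnPntt⇒ttnnPnntt⇒ttnntPtnntt⇒ttnntnPntnntt⇒ttnntnnPnntnntt⇒ttnntnntPtnntnntt⇒ttnntnnttPttnntnntt⇒ttnntnnttttnntnntt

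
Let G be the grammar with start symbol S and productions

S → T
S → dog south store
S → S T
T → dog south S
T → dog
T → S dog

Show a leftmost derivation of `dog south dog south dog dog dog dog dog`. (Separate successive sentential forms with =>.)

S => T => S dog => T dog => dog south S dog => dog south S T dog => dog south T T dog => dog south dog south S T dog => dog south dog south T T dog => dog south dog south S dog T dog => dog south dog south S T dog T dog => dog south dog south T T dog T dog => dog south dog south dog T dog T dog => dog south dog south dog dog dog T dog => dog south dog south dog dog dog dog dog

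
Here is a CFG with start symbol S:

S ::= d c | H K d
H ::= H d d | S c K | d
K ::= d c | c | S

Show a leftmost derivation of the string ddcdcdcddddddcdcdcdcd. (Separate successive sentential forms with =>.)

S => HKd => ScKKd => HKdcKKd => HddKdcKKd => HddddKdcKKd => HddddddKdcKKd => ScKddddddKdcKKd => HKdcKddddddKdcKKd => dKdcKddddddKdcKKd => ddcdcKddddddKdcKKd => ddcdcdcddddddKdcKKd => ddcdcdcddddddcdcKKd => ddcdcdcddddddcdcdcKd => ddcdcdcddddddcdcdcdcd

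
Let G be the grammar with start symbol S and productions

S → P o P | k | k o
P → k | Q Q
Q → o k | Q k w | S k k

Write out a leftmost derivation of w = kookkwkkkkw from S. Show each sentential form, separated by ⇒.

S ⇒ PoP   [S → P o P]
PoP ⇒ koP   [P → k]
koP ⇒ koQQ   [P → Q Q]
koQQ ⇒ koQkwQ   [Q → Q k w]
koQkwQ ⇒ kookkwQ   [Q → o k]
kookkwQ ⇒ kookkwQkw   [Q → Q k w]
kookkwQkw ⇒ kookkwSkkkw   [Q → S k k]
kookkwSkkkw ⇒ kookkwkkkkw   [S → k]

S ⇒ PoP ⇒ koP ⇒ koQQ ⇒ koQkwQ ⇒ kookkwQ ⇒ kookkwQkw ⇒ kookkwSkkkw ⇒ kookkwkkkkw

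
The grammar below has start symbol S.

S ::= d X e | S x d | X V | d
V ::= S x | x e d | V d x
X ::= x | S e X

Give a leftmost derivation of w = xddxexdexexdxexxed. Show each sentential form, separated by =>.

S => XV => SeXV => XVeXV => xVeXV => xSxeXV => xSxdxeXV => xdXexdxeXV => xdSeXexdxeXV => xdSxdeXexdxeXV => xddXexdeXexdxeXV => xddxexdeXexdxeXV => xddxexdexexdxeXV => xddxexdexexdxexV => xddxexdexexdxexxed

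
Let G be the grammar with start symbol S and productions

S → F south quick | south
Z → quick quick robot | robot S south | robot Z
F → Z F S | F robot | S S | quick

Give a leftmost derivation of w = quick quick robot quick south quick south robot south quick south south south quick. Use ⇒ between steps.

S ⇒ F south quick ⇒ Z F S south quick ⇒ quick quick robot F S south quick ⇒ quick quick robot S S S south quick ⇒ quick quick robot F south quick S S south quick ⇒ quick quick robot F robot south quick S S south quick ⇒ quick quick robot S S robot south quick S S south quick ⇒ quick quick robot F south quick S robot south quick S S south quick ⇒ quick quick robot quick south quick S robot south quick S S south quick ⇒ quick quick robot quick south quick south robot south quick S S south quick ⇒ quick quick robot quick south quick south robot south quick south S south quick ⇒ quick quick robot quick south quick south robot south quick south south south quick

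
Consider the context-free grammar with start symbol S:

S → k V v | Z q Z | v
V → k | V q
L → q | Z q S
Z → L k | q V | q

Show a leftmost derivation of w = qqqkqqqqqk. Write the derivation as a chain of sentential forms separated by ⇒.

S ⇒ ZqZ   [S → Z q Z]
ZqZ ⇒ qqZ   [Z → q]
qqZ ⇒ qqLk   [Z → L k]
qqLk ⇒ qqZqSk   [L → Z q S]
qqZqSk ⇒ qqqVqSk   [Z → q V]
qqqVqSk ⇒ qqqVqqSk   [V → V q]
qqqVqqSk ⇒ qqqkqqSk   [V → k]
qqqkqqSk ⇒ qqqkqqZqZk   [S → Z q Z]
qqqkqqZqZk ⇒ qqqkqqqqZk   [Z → q]
qqqkqqqqZk ⇒ qqqkqqqqqk   [Z → q]

S ⇒ ZqZ ⇒ qqZ ⇒ qqLk ⇒ qqZqSk ⇒ qqqVqSk ⇒ qqqVqqSk ⇒ qqqkqqSk ⇒ qqqkqqZqZk ⇒ qqqkqqqqZk ⇒ qqqkqqqqqk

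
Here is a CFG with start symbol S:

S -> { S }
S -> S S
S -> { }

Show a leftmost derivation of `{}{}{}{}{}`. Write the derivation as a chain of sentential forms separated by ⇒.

S ⇒ SS ⇒ SSS ⇒ SSSS ⇒ SSSSS ⇒ {}SSSS ⇒ {}{}SSS ⇒ {}{}{}SS ⇒ {}{}{}{}S ⇒ {}{}{}{}{}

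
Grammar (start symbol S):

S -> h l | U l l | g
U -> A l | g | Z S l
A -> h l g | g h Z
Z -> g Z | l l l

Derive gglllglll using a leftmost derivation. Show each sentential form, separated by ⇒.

S⇒Ull⇒ZSlll⇒gZSlll⇒ggZSlll⇒gglllSlll⇒gglllglll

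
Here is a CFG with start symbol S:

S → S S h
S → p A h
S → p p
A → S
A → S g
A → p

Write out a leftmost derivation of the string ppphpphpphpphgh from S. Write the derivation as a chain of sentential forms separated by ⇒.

S ⇒ pAh   [S → p A h]
pAh ⇒ pSgh   [A → S g]
pSgh ⇒ pSShgh   [S → S S h]
pSShgh ⇒ pSShShgh   [S → S S h]
pSShShgh ⇒ pSShShShgh   [S → S S h]
pSShShShgh ⇒ ppAhShShShgh   [S → p A h]
ppAhShShShgh ⇒ ppphShShShgh   [A → p]
ppphShShShgh ⇒ ppphpphShShgh   [S → p p]
ppphpphShShgh ⇒ ppphpphpphShgh   [S → p p]
ppphpphpphShgh ⇒ ppphpphpphpphgh   [S → p p]

S ⇒ pAh ⇒ pSgh ⇒ pSShgh ⇒ pSShShgh ⇒ pSShShShgh ⇒ ppAhShShShgh ⇒ ppphShShShgh ⇒ ppphpphShShgh ⇒ ppphpphpphShgh ⇒ ppphpphpphpphgh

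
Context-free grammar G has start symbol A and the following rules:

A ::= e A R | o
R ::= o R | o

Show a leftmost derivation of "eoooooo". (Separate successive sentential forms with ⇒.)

A ⇒ eAR ⇒ eoR ⇒ eooR ⇒ eoooR ⇒ eooooR ⇒ eoooooR ⇒ eoooooo

A ⇒ eAR   [A ::= e A R]
eAR ⇒ eoR   [A ::= o]
eoR ⇒ eooR   [R ::= o R]
eooR ⇒ eoooR   [R ::= o R]
eoooR ⇒ eooooR   [R ::= o R]
eooooR ⇒ eoooooR   [R ::= o R]
eoooooR ⇒ eoooooo   [R ::= o]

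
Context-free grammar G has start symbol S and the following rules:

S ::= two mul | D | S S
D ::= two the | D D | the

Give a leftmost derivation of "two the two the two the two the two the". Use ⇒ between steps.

S ⇒ D ⇒ D D ⇒ two the D ⇒ two the D D ⇒ two the D D D ⇒ two the D D D D ⇒ two the two the D D D ⇒ two the two the two the D D ⇒ two the two the two the two the D ⇒ two the two the two the two the two the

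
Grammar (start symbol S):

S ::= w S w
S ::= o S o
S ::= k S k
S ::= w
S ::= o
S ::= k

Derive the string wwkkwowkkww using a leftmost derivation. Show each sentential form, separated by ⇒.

S⇒wSw⇒wwSww⇒wwkSkww⇒wwkkSkkww⇒wwkkwSwkkww⇒wwkkwowkkww

S ⇒ wSw   [S ::= w S w]
wSw ⇒ wwSww   [S ::= w S w]
wwSww ⇒ wwkSkww   [S ::= k S k]
wwkSkww ⇒ wwkkSkkww   [S ::= k S k]
wwkkSkkww ⇒ wwkkwSwkkww   [S ::= w S w]
wwkkwSwkkww ⇒ wwkkwowkkww   [S ::= o]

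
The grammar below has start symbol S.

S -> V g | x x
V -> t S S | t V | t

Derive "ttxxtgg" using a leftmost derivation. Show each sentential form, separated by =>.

S => Vg => tVg => ttSSg => ttxxSg => ttxxVgg => ttxxtgg

S => Vg   [S -> V g]
Vg => tVg   [V -> t V]
tVg => ttSSg   [V -> t S S]
ttSSg => ttxxSg   [S -> x x]
ttxxSg => ttxxVgg   [S -> V g]
ttxxVgg => ttxxtgg   [V -> t]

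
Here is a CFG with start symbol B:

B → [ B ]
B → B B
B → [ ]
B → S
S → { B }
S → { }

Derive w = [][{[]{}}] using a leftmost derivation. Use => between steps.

B=>BB=>[]B=>[][B]=>[][S]=>[][{B}]=>[][{BB}]=>[][{[]B}]=>[][{[]S}]=>[][{[]{}}]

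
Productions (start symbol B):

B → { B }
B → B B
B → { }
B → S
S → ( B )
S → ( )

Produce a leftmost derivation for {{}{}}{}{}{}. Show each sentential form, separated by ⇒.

B ⇒ BB ⇒ BBB ⇒ BBBB ⇒ {B}BBB ⇒ {BB}BBB ⇒ {{}B}BBB ⇒ {{}{}}BBB ⇒ {{}{}}{}BB ⇒ {{}{}}{}{}B ⇒ {{}{}}{}{}{}

B ⇒ BB   [B → B B]
BB ⇒ BBB   [B → B B]
BBB ⇒ BBBB   [B → B B]
BBBB ⇒ {B}BBB   [B → { B }]
{B}BBB ⇒ {BB}BBB   [B → B B]
{BB}BBB ⇒ {{}B}BBB   [B → { }]
{{}B}BBB ⇒ {{}{}}BBB   [B → { }]
{{}{}}BBB ⇒ {{}{}}{}BB   [B → { }]
{{}{}}{}BB ⇒ {{}{}}{}{}B   [B → { }]
{{}{}}{}{}B ⇒ {{}{}}{}{}{}   [B → { }]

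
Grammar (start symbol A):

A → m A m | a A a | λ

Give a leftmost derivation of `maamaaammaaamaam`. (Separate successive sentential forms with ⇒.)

A ⇒ mAm   [A → m A m]
mAm ⇒ maAam   [A → a A a]
maAam ⇒ maaAaam   [A → a A a]
maaAaam ⇒ maamAmaam   [A → m A m]
maamAmaam ⇒ maamaAamaam   [A → a A a]
maamaAamaam ⇒ maamaaAaamaam   [A → a A a]
maamaaAaamaam ⇒ maamaaaAaaamaam   [A → a A a]
maamaaaAaaamaam ⇒ maamaaamAmaaamaam   [A → m A m]
maamaaamAmaaamaam ⇒ maamaaammaaamaam   [A → λ]

A ⇒ mAm ⇒ maAam ⇒ maaAaam ⇒ maamAmaam ⇒ maamaAamaam ⇒ maamaaAaamaam ⇒ maamaaaAaaamaam ⇒ maamaaamAmaaamaam ⇒ maamaaammaaamaam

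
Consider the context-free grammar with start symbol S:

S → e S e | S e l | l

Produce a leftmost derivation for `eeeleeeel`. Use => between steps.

S => Sel   [S → S e l]
Sel => eSeel   [S → e S e]
eSeel => eeSeeel   [S → e S e]
eeSeeel => eeeSeeeel   [S → e S e]
eeeSeeeel => eeeleeeel   [S → l]

S => Sel => eSeel => eeSeeel => eeeSeeeel => eeeleeeel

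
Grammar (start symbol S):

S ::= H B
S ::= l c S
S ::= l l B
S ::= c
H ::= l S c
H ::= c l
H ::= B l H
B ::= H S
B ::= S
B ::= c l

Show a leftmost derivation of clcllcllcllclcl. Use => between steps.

S => HB => BlHB => HSlHB => clSlHB => clclHB => clclBlHB => clclSlHB => clcllcSlHB => clcllcllBlHB => clcllcllcllHB => clcllcllcllclB => clcllcllcllclcl

S => HB   [S ::= H B]
HB => BlHB   [H ::= B l H]
BlHB => HSlHB   [B ::= H S]
HSlHB => clSlHB   [H ::= c l]
clSlHB => clclHB   [S ::= c]
clclHB => clclBlHB   [H ::= B l H]
clclBlHB => clclSlHB   [B ::= S]
clclSlHB => clcllcSlHB   [S ::= l c S]
clcllcSlHB => clcllcllBlHB   [S ::= l l B]
clcllcllBlHB => clcllcllcllHB   [B ::= c l]
clcllcllcllHB => clcllcllcllclB   [H ::= c l]
clcllcllcllclB => clcllcllcllclcl   [B ::= c l]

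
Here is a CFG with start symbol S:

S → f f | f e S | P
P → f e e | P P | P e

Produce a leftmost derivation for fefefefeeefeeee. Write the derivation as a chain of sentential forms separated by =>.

S => feS   [S → f e S]
feS => fefeS   [S → f e S]
fefeS => fefefeS   [S → f e S]
fefefeS => fefefeP   [S → P]
fefefeP => fefefePP   [P → P P]
fefefePP => fefefePeP   [P → P e]
fefefePeP => fefefefeeeP   [P → f e e]
fefefefeeeP => fefefefeeePe   [P → P e]
fefefefeeePe => fefefefeeePee   [P → P e]
fefefefeeePee => fefefefeeefeeee   [P → f e e]

S=>feS=>fefeS=>fefefeS=>fefefeP=>fefefePP=>fefefePeP=>fefefefeeeP=>fefefefeeePe=>fefefefeeePee=>fefefefeeefeeee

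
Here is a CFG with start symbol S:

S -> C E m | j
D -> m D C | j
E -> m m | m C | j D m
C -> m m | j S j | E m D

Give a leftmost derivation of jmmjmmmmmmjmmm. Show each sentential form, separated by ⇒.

S⇒CEm⇒EmDEm⇒jDmmDEm⇒jmDCmmDEm⇒jmmDCCmmDEm⇒jmmjCCmmDEm⇒jmmjmmCmmDEm⇒jmmjmmmmmmDEm⇒jmmjmmmmmmjEm⇒jmmjmmmmmmjmmm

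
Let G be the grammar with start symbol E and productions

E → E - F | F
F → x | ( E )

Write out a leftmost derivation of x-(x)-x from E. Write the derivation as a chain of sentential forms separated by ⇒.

E ⇒ E-F ⇒ E-F-F ⇒ F-F-F ⇒ x-F-F ⇒ x-(E)-F ⇒ x-(F)-F ⇒ x-(x)-F ⇒ x-(x)-x

E ⇒ E-F   [E → E - F]
E-F ⇒ E-F-F   [E → E - F]
E-F-F ⇒ F-F-F   [E → F]
F-F-F ⇒ x-F-F   [F → x]
x-F-F ⇒ x-(E)-F   [F → ( E )]
x-(E)-F ⇒ x-(F)-F   [E → F]
x-(F)-F ⇒ x-(x)-F   [F → x]
x-(x)-F ⇒ x-(x)-x   [F → x]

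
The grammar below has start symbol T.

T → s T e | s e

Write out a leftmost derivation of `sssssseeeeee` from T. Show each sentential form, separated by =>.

T=>sTe=>ssTee=>sssTeee=>ssssTeeee=>sssssTeeeee=>sssssseeeeee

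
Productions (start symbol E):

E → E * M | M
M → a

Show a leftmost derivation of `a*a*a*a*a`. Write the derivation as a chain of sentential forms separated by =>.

E => E*M   [E → E * M]
E*M => E*M*M   [E → E * M]
E*M*M => E*M*M*M   [E → E * M]
E*M*M*M => E*M*M*M*M   [E → E * M]
E*M*M*M*M => M*M*M*M*M   [E → M]
M*M*M*M*M => a*M*M*M*M   [M → a]
a*M*M*M*M => a*a*M*M*M   [M → a]
a*a*M*M*M => a*a*a*M*M   [M → a]
a*a*a*M*M => a*a*a*a*M   [M → a]
a*a*a*a*M => a*a*a*a*a   [M → a]

E => E*M => E*M*M => E*M*M*M => E*M*M*M*M => M*M*M*M*M => a*M*M*M*M => a*a*M*M*M => a*a*a*M*M => a*a*a*a*M => a*a*a*a*a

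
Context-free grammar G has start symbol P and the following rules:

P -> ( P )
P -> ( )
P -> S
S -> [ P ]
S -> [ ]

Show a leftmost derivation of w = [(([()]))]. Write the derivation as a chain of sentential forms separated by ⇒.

P ⇒ S ⇒ [P] ⇒ [(P)] ⇒ [((P))] ⇒ [((S))] ⇒ [(([P]))] ⇒ [(([()]))]

P ⇒ S   [P -> S]
S ⇒ [P]   [S -> [ P ]]
[P] ⇒ [(P)]   [P -> ( P )]
[(P)] ⇒ [((P))]   [P -> ( P )]
[((P))] ⇒ [((S))]   [P -> S]
[((S))] ⇒ [(([P]))]   [S -> [ P ]]
[(([P]))] ⇒ [(([()]))]   [P -> ( )]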